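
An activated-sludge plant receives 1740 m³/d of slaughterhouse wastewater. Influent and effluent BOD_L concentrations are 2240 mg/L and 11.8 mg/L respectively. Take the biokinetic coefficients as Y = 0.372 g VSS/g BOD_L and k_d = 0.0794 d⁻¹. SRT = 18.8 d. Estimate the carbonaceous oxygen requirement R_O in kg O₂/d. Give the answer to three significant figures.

R_O ≈ 3060 kg O₂/d

Observed yield with endogenous decay: Y_obs = Y / (1 + k_d·θ_c) = 0.372 / (1 + 0.0794 × 18.8) = 0.372 / 2.493 = 0.1492 g VSS/g BOD_L.
Substrate removed = Q·(S₀ − S) = 1740 m³/d × (2240 − 11.8) g/m³ = 3.88×10^6 g/d = 3877 kg/d.
P_X = Y_obs·Q·(S₀ − S) = 0.1492 × 3877 = 578.6 kg VSS/d.
Carbonaceous O₂ demand = substrate oxidised − cell-mass equivalent = 3877 − 1.42 × 578.6 = 3055 kg O₂/d.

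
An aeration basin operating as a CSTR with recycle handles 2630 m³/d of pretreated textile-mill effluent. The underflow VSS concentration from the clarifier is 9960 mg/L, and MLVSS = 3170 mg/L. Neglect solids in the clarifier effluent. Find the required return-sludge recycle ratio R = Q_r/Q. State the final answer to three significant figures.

Solids balance on the clarifier gives (1+R)X = R·X_r, so R = X/(X_r − X) = 3170 / (9960 − 3170) = 0.4669.

R ≈ 0.467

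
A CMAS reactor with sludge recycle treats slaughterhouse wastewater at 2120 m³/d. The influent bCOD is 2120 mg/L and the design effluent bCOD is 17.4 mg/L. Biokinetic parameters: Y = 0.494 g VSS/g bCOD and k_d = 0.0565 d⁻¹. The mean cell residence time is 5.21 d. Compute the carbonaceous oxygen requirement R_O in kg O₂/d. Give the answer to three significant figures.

R_O ≈ 2040 kg O₂/d

Observed yield with endogenous decay: Y_obs = Y / (1 + k_d·θ_c) = 0.494 / (1 + 0.0565 × 5.21) = 0.494 / 1.294 = 0.3817 g VSS/g bCOD.
ΔS = 2120 − 17.4 = 2103 mg/L, so the substrate removal rate is 2120 × 2103/1000 = 4458 kg bCOD/d.
Net sludge production P_X = 0.3817 × 4458 = 1701 kg VSS/d.
R_O = Q·(S₀ − S) − 1.42·P_X = 4458 − 1.42 × 1701 = 2042 kg O₂/d.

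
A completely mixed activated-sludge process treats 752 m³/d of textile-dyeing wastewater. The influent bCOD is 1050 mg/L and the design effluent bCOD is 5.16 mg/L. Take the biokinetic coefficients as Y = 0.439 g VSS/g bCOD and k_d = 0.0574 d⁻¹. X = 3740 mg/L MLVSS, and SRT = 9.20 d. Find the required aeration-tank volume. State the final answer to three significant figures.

Rearranging the biomass balance for a CMAS with decay, V = Y·Q·ΔS·θ_c / [X·(1+k_d θ_c)] = 0.439 × 752 × (1050 − 5.16) × 9.20 / [3740 × (1 + 0.0574 × 9.20)] = 3.17×10^6 / 5715 = 555.3 m³.

V ≈ 555 m³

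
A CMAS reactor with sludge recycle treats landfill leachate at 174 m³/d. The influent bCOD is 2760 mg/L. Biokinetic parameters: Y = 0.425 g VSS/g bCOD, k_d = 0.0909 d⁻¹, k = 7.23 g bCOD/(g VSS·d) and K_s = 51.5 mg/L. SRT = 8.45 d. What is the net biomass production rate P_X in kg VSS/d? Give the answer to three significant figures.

P_X ≈ 115 kg VSS/d

For a completely mixed reactor with recycle the Lawrence–McCarty relation gives S = K_s·(1 + k_d·θ_c) / [θ_c·(Y·k − k_d) − 1] = 51.5 × (1 + 0.0909 × 8.45) / [8.45 × (0.425 × 7.23 − 0.0909) − 1] = 91.06 / 24.20 = 3.763 mg/L.
Observed yield with endogenous decay: Y_obs = Y / (1 + k_d·θ_c) = 0.425 / (1 + 0.0909 × 8.45) = 0.425 / 1.768 = 0.2404 g VSS/g bCOD.
Q·(S₀ − S) = 174 × (2760 − 3.76) × 10⁻³ = 479.6 kg/d removed.
So the net sludge growth is P_X = 0.2404 × 479.6 = 115.3 kg VSS/d.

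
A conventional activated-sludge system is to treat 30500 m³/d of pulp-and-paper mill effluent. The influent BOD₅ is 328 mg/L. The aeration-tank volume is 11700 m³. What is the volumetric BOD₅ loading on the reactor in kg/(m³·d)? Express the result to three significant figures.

L_v ≈ 0.855 kg BOD₅/(m³·d)

Applied BOD₅ load per unit volume = Q·S₀/V = (30500 × 328/1000)/11700 = 0.8550 kg BOD₅·m⁻³·d⁻¹.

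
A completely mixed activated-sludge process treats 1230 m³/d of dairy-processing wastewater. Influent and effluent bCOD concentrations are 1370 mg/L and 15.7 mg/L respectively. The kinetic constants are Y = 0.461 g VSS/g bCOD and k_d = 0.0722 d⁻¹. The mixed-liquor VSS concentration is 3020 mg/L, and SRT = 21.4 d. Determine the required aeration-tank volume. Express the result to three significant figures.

Rearranging the biomass balance for a CMAS with decay, V = Y·Q·ΔS·θ_c / [X·(1+k_d θ_c)] = 0.461 × 1230 × (1370 − 15.7) × 21.4 / [3020 × (1 + 0.0722 × 21.4)] = 1.64×10^7 / 7686 = 2138 m³.

V ≈ 2140 m³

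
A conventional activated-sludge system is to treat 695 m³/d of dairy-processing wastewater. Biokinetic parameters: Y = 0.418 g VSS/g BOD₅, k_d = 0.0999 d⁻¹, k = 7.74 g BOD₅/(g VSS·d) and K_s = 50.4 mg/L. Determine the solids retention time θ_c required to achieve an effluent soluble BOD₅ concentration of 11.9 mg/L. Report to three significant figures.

θ_c ≈ 1.93 d

At the target effluent, Y k S/(K_s+S) = 0.418×7.74×11.9/62.30 = 0.6180 d⁻¹.
θ_c = 1/(μ − k_d) = 1/(0.6180 − 0.0999) = 1/0.5181 = 1.930 d.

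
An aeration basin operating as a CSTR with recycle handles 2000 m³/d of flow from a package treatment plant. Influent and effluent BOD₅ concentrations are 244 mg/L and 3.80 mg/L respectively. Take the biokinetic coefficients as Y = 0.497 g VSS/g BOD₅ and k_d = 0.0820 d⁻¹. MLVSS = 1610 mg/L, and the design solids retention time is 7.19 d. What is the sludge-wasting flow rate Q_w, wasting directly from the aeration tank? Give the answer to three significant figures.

Q_w ≈ 93.3 m³/d

From the SRT design equation V = Y Q (S₀−S) θ_c / [X (1 + k_d θ_c)] = 0.497 × 2000 × (244 − 3.80) × 7.19 / [1610 × (1 + 0.0820 × 7.19)] = 1.72×10^6 / 2559 = 670.8 m³.
Wasting from the aeration tank: Q_w = V / θ_c = 670.8 / 7.19 = 93.29 m³/d.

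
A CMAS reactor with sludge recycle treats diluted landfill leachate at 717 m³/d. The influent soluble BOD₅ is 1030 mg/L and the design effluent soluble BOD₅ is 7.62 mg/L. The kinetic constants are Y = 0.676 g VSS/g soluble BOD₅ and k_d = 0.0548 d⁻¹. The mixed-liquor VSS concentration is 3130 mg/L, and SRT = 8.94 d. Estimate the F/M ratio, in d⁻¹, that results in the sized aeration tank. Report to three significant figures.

F/M ≈ 0.248 d⁻¹

Rearranging the biomass balance for a CMAS with decay, V = Y·Q·ΔS·θ_c / [X·(1+k_d θ_c)] = 0.676 × 717 × (1030 − 7.62) × 8.94 / [3130 × (1 + 0.0548 × 8.94)] = 4.43×10^6 / 4663 = 950.0 m³.
F/M = Q·S₀ / (V·X) = 717 × 1030 / (950.0 × 3130) = 0.2484 g soluble BOD₅·(g VSS·d)⁻¹.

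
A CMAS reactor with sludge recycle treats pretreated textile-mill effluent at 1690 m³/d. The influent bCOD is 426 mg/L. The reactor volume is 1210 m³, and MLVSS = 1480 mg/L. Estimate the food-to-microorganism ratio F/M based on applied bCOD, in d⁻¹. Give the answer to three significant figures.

F/M = applied load / biomass = Q·S₀/(V·X) = 1690 × 426 / (1210 × 1480) = 0.4020 d⁻¹.

F/M ≈ 0.402 d⁻¹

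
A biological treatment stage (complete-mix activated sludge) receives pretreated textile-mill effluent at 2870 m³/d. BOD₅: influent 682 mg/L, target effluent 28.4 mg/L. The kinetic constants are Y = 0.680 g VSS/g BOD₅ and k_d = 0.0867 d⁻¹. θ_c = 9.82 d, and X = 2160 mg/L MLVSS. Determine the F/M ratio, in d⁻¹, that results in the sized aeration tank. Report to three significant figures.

Rearranging the biomass balance for a CMAS with decay, V = Y·Q·ΔS·θ_c / [X·(1+k_d θ_c)] = 0.680 × 2870 × (682 − 28.4) × 9.82 / [2160 × (1 + 0.0867 × 9.82)] = 1.25×10^7 / 3999 = 3132 m³.
F/M = applied load / biomass = Q·S₀/(V·X) = 2870 × 682 / (3132 × 2160) = 0.2893 d⁻¹.

F/M ≈ 0.289 d⁻¹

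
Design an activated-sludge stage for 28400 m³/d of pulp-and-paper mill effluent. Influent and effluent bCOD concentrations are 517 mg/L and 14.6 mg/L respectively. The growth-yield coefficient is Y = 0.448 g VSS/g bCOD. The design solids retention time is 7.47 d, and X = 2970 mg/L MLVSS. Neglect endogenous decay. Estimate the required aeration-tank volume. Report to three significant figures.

V ≈ 16100 m³

Biomass mass balance (decay neglected): V·X = Y·Q·(S₀ − S)·θ_c, so V = 0.448 × 28400 × (517 − 14.6) × 7.47 / 2970 = 16077 m³.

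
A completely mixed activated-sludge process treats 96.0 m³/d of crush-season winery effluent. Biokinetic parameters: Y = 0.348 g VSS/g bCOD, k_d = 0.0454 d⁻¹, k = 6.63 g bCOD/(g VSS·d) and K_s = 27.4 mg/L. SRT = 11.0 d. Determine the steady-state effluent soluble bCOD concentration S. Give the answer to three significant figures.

From the Monod/SRT balance for a CMAS, S = K_s·(1+k_d θ_c)/[θ_c·(Y k − k_d) − 1] = 27.4 × (1 + 0.0454 × 11.0) / [11.0 × (0.348 × 6.63 − 0.0454) − 1] = 41.08 / 23.88 = 1.720 mg/L.

S ≈ 1.72 mg/L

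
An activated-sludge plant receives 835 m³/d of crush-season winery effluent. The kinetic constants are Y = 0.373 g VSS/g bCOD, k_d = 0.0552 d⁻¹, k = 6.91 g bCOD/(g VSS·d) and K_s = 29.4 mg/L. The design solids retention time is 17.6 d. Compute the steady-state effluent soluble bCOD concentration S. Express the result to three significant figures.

Effluent substrate depends only on kinetics and SRT: S = K_s(1 + k_d θ_c) / [θ_c(Yk − k_d) − 1] = 29.4 × (1 + 0.0552 × 17.6) / [17.6 × (0.373 × 6.91 − 0.0552) − 1] = 57.96 / 43.39 = 1.336 mg/L.

S ≈ 1.34 mg/L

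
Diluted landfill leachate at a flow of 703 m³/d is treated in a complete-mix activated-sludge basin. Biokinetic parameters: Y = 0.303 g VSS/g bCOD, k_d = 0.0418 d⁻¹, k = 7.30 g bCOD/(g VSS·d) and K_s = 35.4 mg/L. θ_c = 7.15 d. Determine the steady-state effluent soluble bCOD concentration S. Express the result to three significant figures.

For a completely mixed reactor with recycle the Lawrence–McCarty relation gives S = K_s·(1 + k_d·θ_c) / [θ_c·(Y·k − k_d) − 1] = 35.4 × (1 + 0.0418 × 7.15) / [7.15 × (0.303 × 7.30 − 0.0418) − 1] = 45.98 / 14.52 = 3.167 mg/L.

S ≈ 3.17 mg/L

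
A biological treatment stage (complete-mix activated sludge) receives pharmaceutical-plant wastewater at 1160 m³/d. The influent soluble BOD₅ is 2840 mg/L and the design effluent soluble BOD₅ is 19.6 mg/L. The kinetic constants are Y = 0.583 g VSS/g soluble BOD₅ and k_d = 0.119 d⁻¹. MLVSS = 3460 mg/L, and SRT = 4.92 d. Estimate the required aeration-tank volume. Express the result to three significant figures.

Steady-state biomass mass balance: V·X·(1 + k_d·θ_c) = Y·Q·(S₀ − S)·θ_c, so V = 0.583 × 1160 × (2840 − 19.6) × 4.92 / [3460 × (1 + 0.119 × 4.92)] = 9.38×10^6 / 5486 = 1711 m³.

V ≈ 1710 m³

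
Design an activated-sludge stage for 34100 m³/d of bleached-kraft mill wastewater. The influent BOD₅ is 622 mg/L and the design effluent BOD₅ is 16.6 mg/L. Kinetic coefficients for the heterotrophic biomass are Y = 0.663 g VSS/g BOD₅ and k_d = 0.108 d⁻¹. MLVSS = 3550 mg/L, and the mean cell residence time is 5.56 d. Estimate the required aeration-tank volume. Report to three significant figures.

V ≈ 13400 m³

Rearranging the biomass balance for a CMAS with decay, V = Y·Q·ΔS·θ_c / [X·(1+k_d θ_c)] = 0.663 × 34100 × (622 − 16.6) × 5.56 / [3550 × (1 + 0.108 × 5.56)] = 7.61×10^7 / 5682 = 13394 m³.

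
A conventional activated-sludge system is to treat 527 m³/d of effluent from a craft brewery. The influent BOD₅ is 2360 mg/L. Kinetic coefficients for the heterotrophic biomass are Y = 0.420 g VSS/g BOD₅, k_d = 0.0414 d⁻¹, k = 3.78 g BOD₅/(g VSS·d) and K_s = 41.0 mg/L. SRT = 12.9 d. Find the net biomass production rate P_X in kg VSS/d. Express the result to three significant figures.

P_X ≈ 340 kg VSS/d

Effluent substrate depends only on kinetics and SRT: S = K_s(1 + k_d θ_c) / [θ_c(Yk − k_d) − 1] = 41.0 × (1 + 0.0414 × 12.9) / [12.9 × (0.420 × 3.78 − 0.0414) − 1] = 62.90 / 18.95 = 3.320 mg/L.
Observed yield with endogenous decay: Y_obs = Y / (1 + k_d·θ_c) = 0.420 / (1 + 0.0414 × 12.9) = 0.420 / 1.534 = 0.2738 g VSS/g BOD₅.
ΔS = 2360 − 3.32 = 2357 mg/L, so the substrate removal rate is 527 × 2357/1000 = 1242 kg BOD₅/d.
P_X = Y_obs · Q(S₀ − S) = 0.2738 × 1242 = 340.0 kg VSS/d.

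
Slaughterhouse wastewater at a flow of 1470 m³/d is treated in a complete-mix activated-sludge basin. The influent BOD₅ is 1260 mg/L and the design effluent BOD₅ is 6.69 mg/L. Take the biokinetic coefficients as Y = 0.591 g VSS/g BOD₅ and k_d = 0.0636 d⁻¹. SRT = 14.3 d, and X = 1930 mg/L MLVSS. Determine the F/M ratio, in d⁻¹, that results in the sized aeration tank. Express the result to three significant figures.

Rearranging the biomass balance for a CMAS with decay, V = Y·Q·ΔS·θ_c / [X·(1+k_d θ_c)] = 0.591 × 1470 × (1260 − 6.69) × 14.3 / [1930 × (1 + 0.0636 × 14.3)] = 1.56×10^7 / 3685 = 4225 m³.
Food-to-microorganism ratio F/M = Q S₀ / (V X) = 1470 × 1260 / (4225 × 1930) = 0.2271 d⁻¹.

F/M ≈ 0.227 d⁻¹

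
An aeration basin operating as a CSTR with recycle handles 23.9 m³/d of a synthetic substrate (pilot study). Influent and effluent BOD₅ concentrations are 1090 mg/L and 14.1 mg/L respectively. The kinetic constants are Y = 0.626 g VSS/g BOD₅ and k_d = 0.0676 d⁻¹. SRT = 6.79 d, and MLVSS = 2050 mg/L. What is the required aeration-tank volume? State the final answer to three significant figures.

From the SRT design equation V = Y Q (S₀−S) θ_c / [X (1 + k_d θ_c)] = 0.626 × 23.9 × (1090 − 14.1) × 6.79 / [2050 × (1 + 0.0676 × 6.79)] = 1.09×10^5 / 2991 = 36.54 m³.

V ≈ 36.5 m³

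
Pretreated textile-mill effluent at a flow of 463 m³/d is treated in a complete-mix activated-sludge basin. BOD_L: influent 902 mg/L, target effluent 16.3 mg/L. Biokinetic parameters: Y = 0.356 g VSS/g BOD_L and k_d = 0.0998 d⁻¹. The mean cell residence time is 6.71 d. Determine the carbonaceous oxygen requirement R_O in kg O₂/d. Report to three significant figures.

The observed yield is Y_obs = Y/(1 + k_d·θ_c) = 0.356 / (1 + 0.0998 × 6.71) = 0.356 / 1.670 = 0.2132 g VSS per g BOD_L removed.
Q·(S₀ − S) = 463 × (902 − 16.3) × 10⁻³ = 410.1 kg/d removed.
Net sludge production P_X = 0.2132 × 410.1 = 87.44 kg VSS/d.
R_O = Q·(S₀ − S) − 1.42·P_X = 410.1 − 1.42 × 87.44 = 285.9 kg O₂/d.

R_O ≈ 286 kg O₂/d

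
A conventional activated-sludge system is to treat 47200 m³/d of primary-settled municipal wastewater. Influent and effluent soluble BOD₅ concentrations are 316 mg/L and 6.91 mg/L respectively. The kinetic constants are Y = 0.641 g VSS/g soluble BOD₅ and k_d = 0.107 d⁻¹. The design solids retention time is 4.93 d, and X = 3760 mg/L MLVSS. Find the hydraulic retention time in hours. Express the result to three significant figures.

From the SRT design equation V = Y Q (S₀−S) θ_c / [X (1 + k_d θ_c)] = 0.641 × 47200 × (316 − 6.91) × 4.93 / [3760 × (1 + 0.107 × 4.93)] = 4.61×10^7 / 5743 = 8027 m³.
HRT = V/Q = 8027 m³ / 47200 m³·d⁻¹ = 0.1701 d × 24 = 4.082 h.

τ ≈ 4.08 h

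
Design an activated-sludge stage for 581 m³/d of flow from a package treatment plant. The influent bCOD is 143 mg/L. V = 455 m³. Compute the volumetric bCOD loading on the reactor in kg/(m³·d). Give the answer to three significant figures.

L_v ≈ 0.183 kg bCOD/(m³·d)

Applied bCOD load per unit volume = Q·S₀/V = (581 × 143/1000)/455.0 = 0.1826 kg bCOD·m⁻³·d⁻¹.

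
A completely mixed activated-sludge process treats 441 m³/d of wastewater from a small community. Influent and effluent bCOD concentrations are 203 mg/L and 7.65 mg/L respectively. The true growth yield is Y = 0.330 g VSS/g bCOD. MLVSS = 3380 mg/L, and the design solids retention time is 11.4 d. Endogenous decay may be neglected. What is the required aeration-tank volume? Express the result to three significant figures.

V·X = Y·Q·ΔS·θ_c gives V = 0.330 × 441 × (203 − 7.65) × 11.4 / 3380 = 95.89 m³.

V ≈ 95.9 m³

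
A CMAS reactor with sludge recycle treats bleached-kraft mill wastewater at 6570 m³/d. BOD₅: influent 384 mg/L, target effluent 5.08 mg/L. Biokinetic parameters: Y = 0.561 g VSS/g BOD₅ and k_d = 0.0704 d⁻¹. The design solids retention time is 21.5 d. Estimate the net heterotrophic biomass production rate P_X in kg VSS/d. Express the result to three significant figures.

P_X ≈ 556 kg VSS/d

The observed yield is Y_obs = Y/(1 + k_d·θ_c) = 0.561 / (1 + 0.0704 × 21.5) = 0.561 / 2.514 = 0.2232 g VSS per g BOD₅ removed.
ΔS = 384 − 5.08 = 378.9 mg/L, so the substrate removal rate is 6570 × 378.9/1000 = 2490 kg BOD₅/d.
So the net sludge growth is P_X = 0.2232 × 2490 = 555.6 kg VSS/d.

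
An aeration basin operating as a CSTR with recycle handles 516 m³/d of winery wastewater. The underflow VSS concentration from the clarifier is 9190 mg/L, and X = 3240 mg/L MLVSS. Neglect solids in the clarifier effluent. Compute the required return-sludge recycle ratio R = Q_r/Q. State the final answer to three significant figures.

R ≈ 0.545

Solids balance on the clarifier gives (1+R)X = R·X_r, so R = X/(X_r − X) = 3240 / (9190 − 3240) = 0.5445.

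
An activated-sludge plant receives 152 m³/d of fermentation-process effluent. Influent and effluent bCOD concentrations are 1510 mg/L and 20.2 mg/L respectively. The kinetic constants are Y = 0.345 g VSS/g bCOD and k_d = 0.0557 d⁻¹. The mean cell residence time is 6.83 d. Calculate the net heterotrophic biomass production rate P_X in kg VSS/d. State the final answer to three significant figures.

Observed yield with endogenous decay: Y_obs = Y / (1 + k_d·θ_c) = 0.345 / (1 + 0.0557 × 6.83) = 0.345 / 1.380 = 0.2499 g VSS/g bCOD.
Mass of bCOD removed per day: Q(S₀ − S) = 152 × 1490 g/m³ = 226.4 kg/d.
Biomass produced: P_X = Y_obs·Q·ΔS = 0.2499 × 226.4 ≈ 56.59 kg VSS/d.

P_X ≈ 56.6 kg VSS/d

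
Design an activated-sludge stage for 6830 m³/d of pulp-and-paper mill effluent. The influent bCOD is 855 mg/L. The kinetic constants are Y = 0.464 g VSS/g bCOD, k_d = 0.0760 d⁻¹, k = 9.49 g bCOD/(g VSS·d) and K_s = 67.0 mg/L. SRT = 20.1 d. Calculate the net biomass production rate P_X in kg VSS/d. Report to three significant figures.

From the Monod/SRT balance for a CMAS, S = K_s·(1+k_d θ_c)/[θ_c·(Y k − k_d) − 1] = 67.0 × (1 + 0.0760 × 20.1) / [20.1 × (0.464 × 9.49 − 0.0760) − 1] = 169.3 / 85.98 = 1.970 mg/L.
Correct the yield for decay: Y_obs = Y/(1 + k_d θ_c) = 0.464 / (1 + 0.0760 × 20.1) = 0.464 / 2.528 = 0.1836.
Mass of bCOD removed per day: Q(S₀ − S) = 6830 × 853.0 g/m³ = 5826 kg/d.
Net biomass production P_X = Y_obs × Q·(S₀ − S) = 0.1836 × 5826 = 1070 kg VSS/d.

P_X ≈ 1070 kg VSS/d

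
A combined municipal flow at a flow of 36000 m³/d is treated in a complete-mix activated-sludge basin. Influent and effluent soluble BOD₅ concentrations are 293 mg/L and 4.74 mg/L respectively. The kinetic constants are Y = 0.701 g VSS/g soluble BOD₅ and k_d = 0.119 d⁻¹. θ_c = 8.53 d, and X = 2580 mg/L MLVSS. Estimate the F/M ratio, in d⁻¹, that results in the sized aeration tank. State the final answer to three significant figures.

Rearranging the biomass balance for a CMAS with decay, V = Y·Q·ΔS·θ_c / [X·(1+k_d θ_c)] = 0.701 × 36000 × (293 − 4.74) × 8.53 / [2580 × (1 + 0.119 × 8.53)] = 6.21×10^7 / 5199 = 11936 m³.
F/M = Q·S₀ / (V·X) = 36000 × 293 / (11936 × 2580) = 0.3425 g soluble BOD₅·(g VSS·d)⁻¹.

F/M ≈ 0.343 d⁻¹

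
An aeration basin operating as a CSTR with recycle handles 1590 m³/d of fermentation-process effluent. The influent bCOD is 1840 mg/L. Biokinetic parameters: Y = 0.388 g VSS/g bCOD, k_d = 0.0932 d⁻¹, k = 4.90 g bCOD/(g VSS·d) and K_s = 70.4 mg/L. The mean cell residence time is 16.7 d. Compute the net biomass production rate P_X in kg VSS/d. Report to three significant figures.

Effluent substrate depends only on kinetics and SRT: S = K_s(1 + k_d θ_c) / [θ_c(Yk − k_d) − 1] = 70.4 × (1 + 0.0932 × 16.7) / [16.7 × (0.388 × 4.90 − 0.0932) − 1] = 180.0 / 29.19 = 6.165 mg/L.
Observed yield with endogenous decay: Y_obs = Y / (1 + k_d·θ_c) = 0.388 / (1 + 0.0932 × 16.7) = 0.388 / 2.556 = 0.1518 g VSS/g bCOD.
ΔS = 1840 − 6.16 = 1834 mg/L, so the substrate removal rate is 1590 × 1834/1000 = 2916 kg bCOD/d.
Biomass produced: P_X = Y_obs·Q·ΔS = 0.1518 × 2916 ≈ 442.5 kg VSS/d.

P_X ≈ 443 kg VSS/d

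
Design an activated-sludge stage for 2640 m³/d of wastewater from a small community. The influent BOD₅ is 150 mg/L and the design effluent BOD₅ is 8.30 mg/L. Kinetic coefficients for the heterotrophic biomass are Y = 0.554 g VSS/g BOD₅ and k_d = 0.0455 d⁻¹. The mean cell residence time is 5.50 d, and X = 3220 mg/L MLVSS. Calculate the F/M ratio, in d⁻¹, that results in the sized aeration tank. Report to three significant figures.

From the SRT design equation V = Y Q (S₀−S) θ_c / [X (1 + k_d θ_c)] = 0.554 × 2640 × (150 − 8.30) × 5.50 / [3220 × (1 + 0.0455 × 5.50)] = 1.14×10^6 / 4026 = 283.1 m³.
F/M = applied load / biomass = Q·S₀/(V·X) = 2640 × 150 / (283.1 × 3220) = 0.4344 d⁻¹.

F/M ≈ 0.434 d⁻¹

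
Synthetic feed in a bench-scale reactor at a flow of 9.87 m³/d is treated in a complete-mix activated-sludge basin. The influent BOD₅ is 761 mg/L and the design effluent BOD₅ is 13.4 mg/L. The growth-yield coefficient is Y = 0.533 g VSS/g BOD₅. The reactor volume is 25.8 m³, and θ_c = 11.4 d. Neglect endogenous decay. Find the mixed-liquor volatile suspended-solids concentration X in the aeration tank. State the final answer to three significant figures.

X = Y·Q·ΔS·θ_c / V = 0.533 × 9.87 × (761 − 13.4) × 11.4 / 25.8 = 1738 mg/L.

X ≈ 1740 mg/L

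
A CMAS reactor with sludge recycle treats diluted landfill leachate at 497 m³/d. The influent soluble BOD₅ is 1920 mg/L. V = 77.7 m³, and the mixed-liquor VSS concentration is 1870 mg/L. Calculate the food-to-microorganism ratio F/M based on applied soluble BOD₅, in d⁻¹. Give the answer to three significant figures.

F/M = Q·S₀ / (V·X) = 497 × 1920 / (77.70 × 1870) = 6.567 g soluble BOD₅·(g VSS·d)⁻¹.

F/M ≈ 6.57 d⁻¹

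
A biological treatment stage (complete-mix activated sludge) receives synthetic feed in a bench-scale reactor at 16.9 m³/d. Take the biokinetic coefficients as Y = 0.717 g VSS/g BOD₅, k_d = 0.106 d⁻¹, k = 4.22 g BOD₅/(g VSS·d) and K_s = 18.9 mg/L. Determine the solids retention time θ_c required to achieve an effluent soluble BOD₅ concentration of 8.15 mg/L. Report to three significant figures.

Specific growth rate at S = 8.15 mg/L: μ = YkS/(K_s+S) = 0.717·4.22·8.15/(18.9+8.15) = 0.9116 d⁻¹.
Then 1/θ_c = μ − k_d = 0.9116 − 0.106 = 0.8056 d⁻¹, giving θ_c = 1.241 d.

θ_c ≈ 1.24 d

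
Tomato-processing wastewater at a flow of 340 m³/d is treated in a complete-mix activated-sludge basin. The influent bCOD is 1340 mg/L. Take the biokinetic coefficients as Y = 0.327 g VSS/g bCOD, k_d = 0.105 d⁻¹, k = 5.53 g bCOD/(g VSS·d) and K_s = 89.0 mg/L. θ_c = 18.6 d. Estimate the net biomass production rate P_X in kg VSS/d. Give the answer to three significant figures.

P_X ≈ 50.1 kg VSS/d

Effluent substrate depends only on kinetics and SRT: S = K_s(1 + k_d θ_c) / [θ_c(Yk − k_d) − 1] = 89.0 × (1 + 0.105 × 18.6) / [18.6 × (0.327 × 5.53 − 0.105) − 1] = 262.8 / 30.68 = 8.566 mg/L.
Correct the yield for decay: Y_obs = Y/(1 + k_d θ_c) = 0.327 / (1 + 0.105 × 18.6) = 0.327 / 2.953 = 0.1107.
ΔS = 1340 − 8.57 = 1331 mg/L, so the substrate removal rate is 340 × 1331/1000 = 452.7 kg bCOD/d.
P_X = Y_obs · Q(S₀ − S) = 0.1107 × 452.7 = 50.13 kg VSS/d.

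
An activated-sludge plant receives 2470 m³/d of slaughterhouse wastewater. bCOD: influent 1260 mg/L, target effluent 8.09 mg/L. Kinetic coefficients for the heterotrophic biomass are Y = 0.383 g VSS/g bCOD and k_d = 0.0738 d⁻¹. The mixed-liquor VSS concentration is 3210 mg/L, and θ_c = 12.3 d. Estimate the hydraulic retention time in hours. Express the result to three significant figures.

From the SRT design equation V = Y Q (S₀−S) θ_c / [X (1 + k_d θ_c)] = 0.383 × 2470 × (1260 − 8.09) × 12.3 / [3210 × (1 + 0.0738 × 12.3)] = 1.46×10^7 / 6124 = 2379 m³.
HRT = V/Q = 2379 m³ / 2470 m³·d⁻¹ = 0.9631 d × 24 = 23.11 h.

τ ≈ 23.1 h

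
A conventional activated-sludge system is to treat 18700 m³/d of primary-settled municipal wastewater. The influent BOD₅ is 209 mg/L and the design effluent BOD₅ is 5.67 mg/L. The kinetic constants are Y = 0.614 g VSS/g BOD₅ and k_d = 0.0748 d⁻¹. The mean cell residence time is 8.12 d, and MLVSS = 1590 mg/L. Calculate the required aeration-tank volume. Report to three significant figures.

V ≈ 7420 m³

Steady-state biomass mass balance: V·X·(1 + k_d·θ_c) = Y·Q·(S₀ − S)·θ_c, so V = 0.614 × 18700 × (209 − 5.67) × 8.12 / [1590 × (1 + 0.0748 × 8.12)] = 1.9×10^7 / 2556 = 7417 m³.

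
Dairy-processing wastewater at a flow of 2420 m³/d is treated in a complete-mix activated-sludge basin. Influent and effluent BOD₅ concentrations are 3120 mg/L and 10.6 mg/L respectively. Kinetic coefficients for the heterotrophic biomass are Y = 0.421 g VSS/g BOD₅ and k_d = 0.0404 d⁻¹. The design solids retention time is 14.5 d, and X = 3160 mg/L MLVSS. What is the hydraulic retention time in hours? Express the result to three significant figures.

Rearranging the biomass balance for a CMAS with decay, V = Y·Q·ΔS·θ_c / [X·(1+k_d θ_c)] = 0.421 × 2420 × (3120 − 10.6) × 14.5 / [3160 × (1 + 0.0404 × 14.5)] = 4.59×10^7 / 5011 = 9167 m³.
τ = V/Q = 9167/2420 = 3.788 d, or 90.91 h.

τ ≈ 90.9 h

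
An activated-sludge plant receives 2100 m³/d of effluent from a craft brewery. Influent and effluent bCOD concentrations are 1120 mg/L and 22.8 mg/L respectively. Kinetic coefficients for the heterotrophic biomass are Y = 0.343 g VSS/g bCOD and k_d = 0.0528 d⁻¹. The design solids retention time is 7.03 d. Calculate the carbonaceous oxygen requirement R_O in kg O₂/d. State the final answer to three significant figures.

Observed yield with endogenous decay: Y_obs = Y / (1 + k_d·θ_c) = 0.343 / (1 + 0.0528 × 7.03) = 0.343 / 1.371 = 0.2501 g VSS/g bCOD.
Substrate removed = Q·(S₀ − S) = 2100 m³/d × (1120 − 22.8) g/m³ = 2.3×10^6 g/d = 2304 kg/d.
Net sludge production P_X = 0.2501 × 2304 = 576.4 kg VSS/d.
R_O = Q·(S₀ − S) − 1.42·P_X = 2304 − 1.42 × 576.4 = 1486 kg O₂/d.

R_O ≈ 1490 kg O₂/d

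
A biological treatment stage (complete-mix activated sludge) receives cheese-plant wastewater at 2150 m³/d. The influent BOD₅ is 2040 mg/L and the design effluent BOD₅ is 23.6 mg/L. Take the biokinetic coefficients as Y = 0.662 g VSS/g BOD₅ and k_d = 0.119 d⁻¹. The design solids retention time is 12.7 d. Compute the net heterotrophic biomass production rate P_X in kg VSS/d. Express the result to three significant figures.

Observed yield with endogenous decay: Y_obs = Y / (1 + k_d·θ_c) = 0.662 / (1 + 0.119 × 12.7) = 0.662 / 2.511 = 0.2636 g VSS/g BOD₅.
Mass of BOD₅ removed per day: Q(S₀ − S) = 2150 × 2016 g/m³ = 4335 kg/d.
Biomass produced: P_X = Y_obs·Q·ΔS = 0.2636 × 4335 ≈ 1143 kg VSS/d.

P_X ≈ 1140 kg VSS/d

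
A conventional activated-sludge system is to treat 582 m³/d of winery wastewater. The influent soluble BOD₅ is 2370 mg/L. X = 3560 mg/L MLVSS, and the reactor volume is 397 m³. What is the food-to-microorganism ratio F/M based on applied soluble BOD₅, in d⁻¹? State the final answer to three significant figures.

F/M ≈ 0.976 d⁻¹

Food-to-microorganism ratio F/M = Q S₀ / (V X) = 582 × 2370 / (397.0 × 3560) = 0.9760 d⁻¹.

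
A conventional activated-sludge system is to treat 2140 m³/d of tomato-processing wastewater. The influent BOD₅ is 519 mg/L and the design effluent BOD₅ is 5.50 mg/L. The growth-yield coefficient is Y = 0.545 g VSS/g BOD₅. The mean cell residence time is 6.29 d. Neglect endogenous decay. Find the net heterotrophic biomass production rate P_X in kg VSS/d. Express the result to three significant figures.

P_X ≈ 599 kg VSS/d

Since k_d ≈ 0, Y_obs = Y = 0.545 g VSS/g BOD₅.
Substrate removed = Q·(S₀ − S) = 2140 m³/d × (519 − 5.50) g/m³ = 1.1×10^6 g/d = 1099 kg/d.
Biomass produced: P_X = Y_obs·Q·ΔS = 0.5450 × 1099 ≈ 598.9 kg VSS/d.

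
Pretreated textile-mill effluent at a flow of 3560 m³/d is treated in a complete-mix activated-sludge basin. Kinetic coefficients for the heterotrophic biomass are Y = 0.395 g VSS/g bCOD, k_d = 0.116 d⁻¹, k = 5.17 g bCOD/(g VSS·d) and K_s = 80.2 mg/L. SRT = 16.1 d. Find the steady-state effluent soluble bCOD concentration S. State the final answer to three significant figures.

S ≈ 7.66 mg/L

For a completely mixed reactor with recycle the Lawrence–McCarty relation gives S = K_s·(1 + k_d·θ_c) / [θ_c·(Y·k − k_d) − 1] = 80.2 × (1 + 0.116 × 16.1) / [16.1 × (0.395 × 5.17 − 0.116) − 1] = 230.0 / 30.01 = 7.663 mg/L.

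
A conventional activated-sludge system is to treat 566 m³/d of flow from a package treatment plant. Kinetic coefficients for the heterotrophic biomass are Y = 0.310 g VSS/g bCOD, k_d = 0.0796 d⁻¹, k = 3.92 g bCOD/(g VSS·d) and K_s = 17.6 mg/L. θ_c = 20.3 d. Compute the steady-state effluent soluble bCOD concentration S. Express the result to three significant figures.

S ≈ 2.09 mg/L

Effluent substrate depends only on kinetics and SRT: S = K_s(1 + k_d θ_c) / [θ_c(Yk − k_d) − 1] = 17.6 × (1 + 0.0796 × 20.3) / [20.3 × (0.310 × 3.92 − 0.0796) − 1] = 46.04 / 22.05 = 2.088 mg/L.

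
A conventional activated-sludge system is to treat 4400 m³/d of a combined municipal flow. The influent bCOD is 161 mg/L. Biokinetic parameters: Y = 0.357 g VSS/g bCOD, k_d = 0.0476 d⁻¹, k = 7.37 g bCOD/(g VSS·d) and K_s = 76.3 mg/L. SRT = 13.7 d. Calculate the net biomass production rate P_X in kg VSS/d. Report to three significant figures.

Effluent substrate depends only on kinetics and SRT: S = K_s(1 + k_d θ_c) / [θ_c(Yk − k_d) − 1] = 76.3 × (1 + 0.0476 × 13.7) / [13.7 × (0.357 × 7.37 − 0.0476) − 1] = 126.1 / 34.39 = 3.665 mg/L.
Observed yield with endogenous decay: Y_obs = Y / (1 + k_d·θ_c) = 0.357 / (1 + 0.0476 × 13.7) = 0.357 / 1.652 = 0.2161 g VSS/g bCOD.
Substrate removed = Q·(S₀ − S) = 4400 m³/d × (161 − 3.67) g/m³ = 6.92×10^5 g/d = 692.3 kg/d.
Biomass produced: P_X = Y_obs·Q·ΔS = 0.2161 × 692.3 ≈ 149.6 kg VSS/d.

P_X ≈ 150 kg VSS/d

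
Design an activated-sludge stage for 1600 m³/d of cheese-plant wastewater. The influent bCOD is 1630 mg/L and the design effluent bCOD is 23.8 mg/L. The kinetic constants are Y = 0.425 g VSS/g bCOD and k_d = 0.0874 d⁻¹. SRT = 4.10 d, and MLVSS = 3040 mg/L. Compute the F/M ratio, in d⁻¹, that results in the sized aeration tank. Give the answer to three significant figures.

F/M ≈ 0.791 d⁻¹

Rearranging the biomass balance for a CMAS with decay, V = Y·Q·ΔS·θ_c / [X·(1+k_d θ_c)] = 0.425 × 1600 × (1630 − 23.8) × 4.10 / [3040 × (1 + 0.0874 × 4.10)] = 4.48×10^6 / 4129 = 1084 m³.
Food-to-microorganism ratio F/M = Q S₀ / (V X) = 1600 × 1630 / (1084 × 3040) = 0.7911 d⁻¹.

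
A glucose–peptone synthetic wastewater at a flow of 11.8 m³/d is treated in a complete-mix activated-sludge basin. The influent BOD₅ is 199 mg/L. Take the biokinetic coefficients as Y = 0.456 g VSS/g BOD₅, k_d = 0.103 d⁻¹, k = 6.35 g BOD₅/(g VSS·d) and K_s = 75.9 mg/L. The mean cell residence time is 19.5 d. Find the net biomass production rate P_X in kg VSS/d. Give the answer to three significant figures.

P_X ≈ 0.348 kg VSS/d

From the Monod/SRT balance for a CMAS, S = K_s·(1+k_d θ_c)/[θ_c·(Y k − k_d) − 1] = 75.9 × (1 + 0.103 × 19.5) / [19.5 × (0.456 × 6.35 − 0.103) − 1] = 228.3 / 53.46 = 4.272 mg/L.
Observed yield with endogenous decay: Y_obs = Y / (1 + k_d·θ_c) = 0.456 / (1 + 0.103 × 19.5) = 0.456 / 3.008 = 0.1516 g VSS/g BOD₅.
ΔS = 199 − 4.27 = 194.7 mg/L, so the substrate removal rate is 11.8 × 194.7/1000 = 2.298 kg BOD₅/d.
Net biomass production P_X = Y_obs × Q·(S₀ − S) = 0.1516 × 2.298 = 0.3483 kg VSS/d.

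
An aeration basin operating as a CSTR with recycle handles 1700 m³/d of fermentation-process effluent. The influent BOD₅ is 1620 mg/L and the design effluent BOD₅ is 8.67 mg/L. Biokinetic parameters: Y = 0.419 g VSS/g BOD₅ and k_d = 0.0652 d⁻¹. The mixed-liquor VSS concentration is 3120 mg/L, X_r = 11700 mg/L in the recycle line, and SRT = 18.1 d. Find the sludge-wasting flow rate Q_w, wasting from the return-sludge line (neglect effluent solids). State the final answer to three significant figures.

Q_w ≈ 45.0 m³/d

From the SRT design equation V = Y Q (S₀−S) θ_c / [X (1 + k_d θ_c)] = 0.419 × 1700 × (1620 − 8.67) × 18.1 / [3120 × (1 + 0.0652 × 18.1)] = 2.08×10^7 / 6802 = 3054 m³.
θ_c = V·X/(Q_w·X_r) when wasting from the recycle, so Q_w = V·X/(θ_c·X_r) = 3054 × 3120 / (18.1 × 11700) = 45.00 m³/d.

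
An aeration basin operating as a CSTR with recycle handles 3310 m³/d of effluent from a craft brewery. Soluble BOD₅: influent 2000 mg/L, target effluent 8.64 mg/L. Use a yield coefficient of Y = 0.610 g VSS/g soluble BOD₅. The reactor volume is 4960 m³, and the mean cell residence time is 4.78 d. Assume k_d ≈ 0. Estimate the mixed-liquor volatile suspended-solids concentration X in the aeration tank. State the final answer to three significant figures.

X ≈ 3870 mg/L

From V·X = Y·Q·(S₀ − S)·θ_c (decay neglected): X = 0.610 × 3310 × (2000 − 8.64) × 4.78 / 4960 = 3875 mg/L.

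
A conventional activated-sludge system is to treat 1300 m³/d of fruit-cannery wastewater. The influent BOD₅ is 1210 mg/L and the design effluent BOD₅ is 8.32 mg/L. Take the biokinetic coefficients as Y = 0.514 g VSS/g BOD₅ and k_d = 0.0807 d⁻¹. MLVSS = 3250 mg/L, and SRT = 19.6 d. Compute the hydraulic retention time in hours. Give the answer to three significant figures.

From the SRT design equation V = Y Q (S₀−S) θ_c / [X (1 + k_d θ_c)] = 0.514 × 1300 × (1210 − 8.32) × 19.6 / [3250 × (1 + 0.0807 × 19.6)] = 1.57×10^7 / 8391 = 1876 m³.
HRT = V/Q = 1876 m³ / 1300 m³·d⁻¹ = 1.443 d × 24 = 34.63 h.

τ ≈ 34.6 h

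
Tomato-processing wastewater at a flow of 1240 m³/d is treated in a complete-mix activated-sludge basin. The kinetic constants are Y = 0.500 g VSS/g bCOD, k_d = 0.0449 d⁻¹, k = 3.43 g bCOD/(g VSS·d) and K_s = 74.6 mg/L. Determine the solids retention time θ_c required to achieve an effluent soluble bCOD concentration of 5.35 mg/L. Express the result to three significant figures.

Specific growth rate at S = 5.35 mg/L: μ = YkS/(K_s+S) = 0.500·3.43·5.35/(74.6+5.35) = 0.1148 d⁻¹.
θ_c = 1/(μ − k_d) = 1/(0.1148 − 0.0449) = 1/0.06986 = 14.31 d.

θ_c ≈ 14.3 d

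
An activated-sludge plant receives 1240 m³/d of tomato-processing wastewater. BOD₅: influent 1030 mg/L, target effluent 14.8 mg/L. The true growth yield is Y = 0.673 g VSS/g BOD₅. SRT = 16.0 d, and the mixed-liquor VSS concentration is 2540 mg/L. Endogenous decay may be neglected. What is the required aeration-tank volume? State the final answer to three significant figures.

Biomass mass balance (decay neglected): V·X = Y·Q·(S₀ − S)·θ_c, so V = 0.673 × 1240 × (1030 − 14.8) × 16.0 / 2540 = 5337 m³.

V ≈ 5340 m³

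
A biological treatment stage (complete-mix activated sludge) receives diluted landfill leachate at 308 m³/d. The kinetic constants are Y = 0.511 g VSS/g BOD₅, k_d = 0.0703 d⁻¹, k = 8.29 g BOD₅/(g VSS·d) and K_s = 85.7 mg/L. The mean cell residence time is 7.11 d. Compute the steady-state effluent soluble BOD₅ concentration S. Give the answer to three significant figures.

S ≈ 4.49 mg/L

From the Monod/SRT balance for a CMAS, S = K_s·(1+k_d θ_c)/[θ_c·(Y k − k_d) − 1] = 85.7 × (1 + 0.0703 × 7.11) / [7.11 × (0.511 × 8.29 − 0.0703) − 1] = 128.5 / 28.62 = 4.491 mg/L.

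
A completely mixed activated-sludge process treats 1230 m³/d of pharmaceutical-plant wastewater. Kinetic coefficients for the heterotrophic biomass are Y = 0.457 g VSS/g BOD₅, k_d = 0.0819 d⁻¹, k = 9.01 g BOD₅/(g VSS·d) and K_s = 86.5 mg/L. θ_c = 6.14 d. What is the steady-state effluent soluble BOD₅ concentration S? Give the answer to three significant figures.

S ≈ 5.47 mg/L

From the Monod/SRT balance for a CMAS, S = K_s·(1+k_d θ_c)/[θ_c·(Y k − k_d) − 1] = 86.5 × (1 + 0.0819 × 6.14) / [6.14 × (0.457 × 9.01 − 0.0819) − 1] = 130.0 / 23.78 = 5.467 mg/L.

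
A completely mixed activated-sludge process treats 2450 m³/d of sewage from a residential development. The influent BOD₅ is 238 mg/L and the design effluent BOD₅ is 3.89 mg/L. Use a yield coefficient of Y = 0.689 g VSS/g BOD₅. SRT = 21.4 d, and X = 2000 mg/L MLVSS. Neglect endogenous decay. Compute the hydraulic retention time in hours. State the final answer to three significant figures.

V·X = Y·Q·ΔS·θ_c gives V = 0.689 × 2450 × (238 − 3.89) × 21.4 / 2000 = 4229 m³.
HRT = V/Q = 4229 m³ / 2450 m³·d⁻¹ = 1.726 d × 24 = 41.42 h.

τ ≈ 41.4 h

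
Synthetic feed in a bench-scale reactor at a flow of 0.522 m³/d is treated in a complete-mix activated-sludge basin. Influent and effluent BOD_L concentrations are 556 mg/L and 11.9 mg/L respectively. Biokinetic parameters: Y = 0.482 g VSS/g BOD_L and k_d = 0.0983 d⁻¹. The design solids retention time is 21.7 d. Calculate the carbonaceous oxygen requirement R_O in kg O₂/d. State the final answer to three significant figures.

R_O ≈ 0.222 kg O₂/d

Y_obs = Y / (1 + k_d θ_c) = 0.482 / (1 + 0.0983 × 21.7) = 0.482 / 3.133 = 0.1538.
Mass of BOD_L removed per day: Q(S₀ − S) = 0.522 × 544.1 g/m³ = 0.2840 kg/d.
P_X = Y_obs·Q·(S₀ − S) = 0.1538 × 0.2840 = 0.04369 kg VSS/d.
Carbonaceous O₂ demand = substrate oxidised − cell-mass equivalent = 0.2840 − 1.42 × 0.04369 = 0.2220 kg O₂/d.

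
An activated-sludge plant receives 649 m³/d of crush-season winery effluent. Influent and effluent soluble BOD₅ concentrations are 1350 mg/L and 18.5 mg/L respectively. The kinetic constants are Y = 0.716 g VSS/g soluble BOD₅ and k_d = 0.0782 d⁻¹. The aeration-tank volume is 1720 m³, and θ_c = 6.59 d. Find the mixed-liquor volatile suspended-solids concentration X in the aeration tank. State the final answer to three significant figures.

Solving the biomass balance for X: X = Y Q (S₀−S) θ_c / [V (1+k_d θ_c)] = 0.716 × 649 × (1350 − 18.5) × 6.59 / [1720 × (1 + 0.0782 × 6.59)] = 1564 mg/L.

X ≈ 1560 mg/L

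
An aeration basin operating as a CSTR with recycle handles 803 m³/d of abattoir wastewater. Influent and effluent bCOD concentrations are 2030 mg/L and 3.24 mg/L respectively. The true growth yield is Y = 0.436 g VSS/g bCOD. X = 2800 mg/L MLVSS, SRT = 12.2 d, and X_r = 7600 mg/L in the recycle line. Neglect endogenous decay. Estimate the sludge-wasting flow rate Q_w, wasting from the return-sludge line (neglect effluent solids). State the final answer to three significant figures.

With k_d = 0 the design equation reduces to V = Y Q (S₀−S) θ_c / X = 0.436 × 803 × (2030 − 3.24) × 12.2 / 2800 = 3092 m³.
Wasting from the return line (neglecting effluent solids): Q_w = V·X / (θ_c·X_r) = 3092 × 2800 / (12.2 × 7600) = 93.37 m³/d.

Q_w ≈ 93.4 m³/d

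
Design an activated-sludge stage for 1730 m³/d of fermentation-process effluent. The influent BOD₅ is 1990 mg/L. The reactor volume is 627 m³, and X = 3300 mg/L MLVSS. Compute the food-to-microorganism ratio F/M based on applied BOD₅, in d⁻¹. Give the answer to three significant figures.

F/M ≈ 1.66 d⁻¹

F/M = applied load / biomass = Q·S₀/(V·X) = 1730 × 1990 / (627.0 × 3300) = 1.664 d⁻¹.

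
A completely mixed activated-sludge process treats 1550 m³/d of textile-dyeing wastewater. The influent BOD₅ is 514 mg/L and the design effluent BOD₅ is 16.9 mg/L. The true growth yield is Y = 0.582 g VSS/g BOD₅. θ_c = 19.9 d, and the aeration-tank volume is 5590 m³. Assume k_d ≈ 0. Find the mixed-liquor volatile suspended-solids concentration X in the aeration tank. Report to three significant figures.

X ≈ 1600 mg/L

Without decay, X = Y Q (S₀−S) θ_c / V = 0.582 × 1550 × (514 − 16.9) × 19.9 / 5590 = 1596 mg/L.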